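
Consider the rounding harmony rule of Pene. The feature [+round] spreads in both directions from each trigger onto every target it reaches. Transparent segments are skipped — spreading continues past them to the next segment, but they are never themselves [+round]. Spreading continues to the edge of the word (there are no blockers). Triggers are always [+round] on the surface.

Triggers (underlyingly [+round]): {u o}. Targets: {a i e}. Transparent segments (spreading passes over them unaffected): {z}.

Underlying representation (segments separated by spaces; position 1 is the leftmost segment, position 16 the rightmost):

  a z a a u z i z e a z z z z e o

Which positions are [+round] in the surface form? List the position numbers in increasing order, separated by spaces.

From /u/ at 5 rightward: 6 /z/ transparent; 7 /i/ → [+round]; 8 /z/ transparent; 9 /e/ → [+round]; 10 /a/ → [+round]; 11 /z/ transparent; 12 /z/ transparent; 13 /z/ transparent; 14 /z/ transparent; 15 /e/ → [+round]; 16 /o/ is itself a trigger — this domain ends here.
From /u/ at 5 leftward: 4 /a/ → [+round]; 3 /a/ → [+round]; 2 /z/ transparent; 1 /a/ → [+round]; word edge.
From /o/ at 16 rightward: word edge.
From /o/ at 16 leftward: 15 /e/ → [+round]; 14 /z/ transparent; 13 /z/ transparent; 12 /z/ transparent; 11 /z/ transparent; 10 /a/ → [+round]; 9 /e/ → [+round]; 8 /z/ transparent; 7 /i/ → [+round]; 6 /z/ transparent; 5 /u/ is itself a trigger — this domain ends here.

1 3 4 5 7 9 10 15 16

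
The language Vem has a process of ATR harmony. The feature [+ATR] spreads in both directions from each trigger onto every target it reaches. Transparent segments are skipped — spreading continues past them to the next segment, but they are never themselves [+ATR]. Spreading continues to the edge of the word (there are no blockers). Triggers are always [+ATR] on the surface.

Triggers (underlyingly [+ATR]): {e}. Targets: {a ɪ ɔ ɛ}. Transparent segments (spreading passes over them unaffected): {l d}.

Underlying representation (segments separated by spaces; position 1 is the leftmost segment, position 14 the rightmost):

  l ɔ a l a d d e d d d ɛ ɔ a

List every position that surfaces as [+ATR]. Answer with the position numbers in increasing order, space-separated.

2 3 5 8 12 13 14

From /e/ at 8 rightward: 9 /d/ transparent; 10 /d/ transparent; 11 /d/ transparent; 12 /ɛ/ → [+ATR]; 13 /ɔ/ → [+ATR]; 14 /a/ → [+ATR]; word edge.
From /e/ at 8 leftward: 7 /d/ transparent; 6 /d/ transparent; 5 /a/ → [+ATR]; 4 /l/ transparent; 3 /a/ → [+ATR]; 2 /ɔ/ → [+ATR]; 1 /l/ transparent; word edge.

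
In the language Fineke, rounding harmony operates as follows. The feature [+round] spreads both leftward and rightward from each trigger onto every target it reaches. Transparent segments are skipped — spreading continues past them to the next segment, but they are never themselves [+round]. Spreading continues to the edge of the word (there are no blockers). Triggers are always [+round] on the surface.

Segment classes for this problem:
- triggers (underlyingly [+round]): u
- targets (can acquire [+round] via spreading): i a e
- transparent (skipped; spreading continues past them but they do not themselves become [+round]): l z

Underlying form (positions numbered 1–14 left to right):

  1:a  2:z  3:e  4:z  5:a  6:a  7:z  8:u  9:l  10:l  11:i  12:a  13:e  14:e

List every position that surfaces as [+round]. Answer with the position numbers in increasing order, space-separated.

1 3 5 6 8 11 12 13 14

From /u/ at 8 rightward: 9 /l/ transparent; 10 /l/ transparent; 11 /i/ → [+round]; 12 /a/ → [+round]; 13 /e/ → [+round]; 14 /e/ → [+round]; word edge.
From /u/ at 8 leftward: 7 /z/ transparent; 6 /a/ → [+round]; 5 /a/ → [+round]; 4 /z/ transparent; 3 /e/ → [+round]; 2 /z/ transparent; 1 /a/ → [+round]; word edge.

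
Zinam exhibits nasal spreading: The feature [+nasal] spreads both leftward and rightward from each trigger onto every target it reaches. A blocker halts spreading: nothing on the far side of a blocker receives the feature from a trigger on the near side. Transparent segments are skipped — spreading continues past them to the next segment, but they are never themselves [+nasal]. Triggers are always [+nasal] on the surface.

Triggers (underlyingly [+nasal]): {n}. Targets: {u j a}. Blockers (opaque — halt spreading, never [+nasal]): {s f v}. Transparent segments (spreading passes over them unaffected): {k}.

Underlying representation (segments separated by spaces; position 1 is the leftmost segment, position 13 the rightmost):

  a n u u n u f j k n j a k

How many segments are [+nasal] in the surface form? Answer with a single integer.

10

From /n/ at 2 rightward: 3 /u/ → [+nasal]; 4 /u/ → [+nasal]; 5 /n/ is itself a trigger — this domain ends here.
From /n/ at 2 leftward: 1 /a/ → [+nasal]; word edge.
From /n/ at 5 rightward: 6 /u/ → [+nasal]; 7 /f/ blocks.
From /n/ at 5 leftward: 4 /u/ → [+nasal]; 3 /u/ → [+nasal]; 2 /n/ is itself a trigger — this domain ends here.
From /n/ at 10 rightward: 11 /j/ → [+nasal]; 12 /a/ → [+nasal]; 13 /k/ transparent; word edge.
From /n/ at 10 leftward: 9 /k/ transparent; 8 /j/ → [+nasal]; 7 /f/ blocks.
[+nasal] positions on the surface: 1 2 3 4 5 6 8 10 11 12.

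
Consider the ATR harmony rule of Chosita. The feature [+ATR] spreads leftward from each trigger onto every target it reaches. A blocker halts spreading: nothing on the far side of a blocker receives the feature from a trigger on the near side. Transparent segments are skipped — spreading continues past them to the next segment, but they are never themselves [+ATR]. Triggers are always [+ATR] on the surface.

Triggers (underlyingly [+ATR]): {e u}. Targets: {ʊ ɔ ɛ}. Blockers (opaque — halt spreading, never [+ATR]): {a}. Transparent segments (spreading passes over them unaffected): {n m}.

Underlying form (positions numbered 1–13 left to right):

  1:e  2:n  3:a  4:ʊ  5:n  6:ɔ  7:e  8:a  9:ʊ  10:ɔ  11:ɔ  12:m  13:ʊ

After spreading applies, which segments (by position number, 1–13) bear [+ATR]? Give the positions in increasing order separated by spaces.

From /e/ at 1 leftward: word edge.
From /e/ at 7 leftward: 6 /ɔ/ → [+ATR]; 5 /n/ transparent; 4 /ʊ/ → [+ATR]; 3 /a/ blocks.
Targets with no active source: positions 9 10 11 13 stay [-ATR].

1 4 6 7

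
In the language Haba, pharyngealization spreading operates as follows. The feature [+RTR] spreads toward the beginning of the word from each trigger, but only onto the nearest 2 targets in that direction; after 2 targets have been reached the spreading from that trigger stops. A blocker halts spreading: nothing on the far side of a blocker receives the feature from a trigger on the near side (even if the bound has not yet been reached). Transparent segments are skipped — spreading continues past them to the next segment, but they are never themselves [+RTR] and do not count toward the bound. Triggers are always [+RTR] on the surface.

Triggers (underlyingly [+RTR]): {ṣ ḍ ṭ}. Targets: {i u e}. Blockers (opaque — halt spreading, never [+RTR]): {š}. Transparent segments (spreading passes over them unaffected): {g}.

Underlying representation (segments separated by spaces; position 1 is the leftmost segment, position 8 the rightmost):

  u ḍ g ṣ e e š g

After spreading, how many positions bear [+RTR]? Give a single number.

From /ḍ/ at 2 leftward: 1 /u/ → [+RTR]; word edge.
From /ṣ/ at 4 leftward: 3 /g/ transparent; 2 /ḍ/ is itself a trigger — this domain ends here.
Targets with no active source: positions 5 6 stay [-emphatic].
[+RTR] positions on the surface: 1 2 4.

3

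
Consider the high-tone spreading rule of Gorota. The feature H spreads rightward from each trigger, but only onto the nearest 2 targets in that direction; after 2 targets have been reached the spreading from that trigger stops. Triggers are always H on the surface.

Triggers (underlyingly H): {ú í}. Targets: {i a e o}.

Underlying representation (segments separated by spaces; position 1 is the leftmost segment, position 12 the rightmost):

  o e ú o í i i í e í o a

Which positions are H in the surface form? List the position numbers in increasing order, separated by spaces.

3 4 5 6 7 8 9 10 11 12

From /ú/ at 3 rightward: 4 /o/ → H; 5 /í/ is itself a trigger — this domain ends here.
From /í/ at 5 rightward: 6 /i/ → H; 7 /i/ → H; bound reached.
From /í/ at 8 rightward: 9 /e/ → H; 10 /í/ is itself a trigger — this domain ends here.
From /í/ at 10 rightward: 11 /o/ → H; 12 /a/ → H; bound reached.
Targets with no active source: positions 1 2 stay [-high tone].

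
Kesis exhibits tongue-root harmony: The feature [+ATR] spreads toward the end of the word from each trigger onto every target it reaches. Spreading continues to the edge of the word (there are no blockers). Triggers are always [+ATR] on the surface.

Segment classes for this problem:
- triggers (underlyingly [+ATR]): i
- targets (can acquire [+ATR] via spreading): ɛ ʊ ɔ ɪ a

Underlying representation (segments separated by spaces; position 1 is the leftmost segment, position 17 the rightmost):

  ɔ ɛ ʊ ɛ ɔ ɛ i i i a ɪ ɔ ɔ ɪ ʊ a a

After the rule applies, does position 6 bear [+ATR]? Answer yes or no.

no

From /i/ at 7 rightward: 8 /i/ is itself a trigger — this domain ends here.
From /i/ at 8 rightward: 9 /i/ is itself a trigger — this domain ends here.
From /i/ at 9 rightward: 10 /a/ → [+ATR]; 11 /ɪ/ → [+ATR]; 12 /ɔ/ → [+ATR]; 13 /ɔ/ → [+ATR]; 14 /ɪ/ → [+ATR]; 15 /ʊ/ → [+ATR]; 16 /a/ → [+ATR]; 17 /a/ → [+ATR]; word edge.
Targets with no active source: positions 1 2 3 4 5 6 stay [-ATR].
[+ATR] positions on the surface: 7 8 9 10 11 12 13 14 15 16 17.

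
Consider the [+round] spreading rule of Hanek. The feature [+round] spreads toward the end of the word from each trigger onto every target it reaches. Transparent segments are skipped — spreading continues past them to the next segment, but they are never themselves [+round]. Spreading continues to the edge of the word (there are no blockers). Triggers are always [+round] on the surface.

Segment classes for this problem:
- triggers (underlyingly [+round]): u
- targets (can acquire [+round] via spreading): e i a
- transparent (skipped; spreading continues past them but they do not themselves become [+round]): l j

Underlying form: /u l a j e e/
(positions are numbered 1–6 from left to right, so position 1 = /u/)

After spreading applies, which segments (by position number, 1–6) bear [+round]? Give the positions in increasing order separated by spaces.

From /u/ at 1 rightward: 2 /l/ transparent; 3 /a/ → [+round]; 4 /j/ transparent; 5 /e/ → [+round]; 6 /e/ → [+round]; word edge.

1 3 5 6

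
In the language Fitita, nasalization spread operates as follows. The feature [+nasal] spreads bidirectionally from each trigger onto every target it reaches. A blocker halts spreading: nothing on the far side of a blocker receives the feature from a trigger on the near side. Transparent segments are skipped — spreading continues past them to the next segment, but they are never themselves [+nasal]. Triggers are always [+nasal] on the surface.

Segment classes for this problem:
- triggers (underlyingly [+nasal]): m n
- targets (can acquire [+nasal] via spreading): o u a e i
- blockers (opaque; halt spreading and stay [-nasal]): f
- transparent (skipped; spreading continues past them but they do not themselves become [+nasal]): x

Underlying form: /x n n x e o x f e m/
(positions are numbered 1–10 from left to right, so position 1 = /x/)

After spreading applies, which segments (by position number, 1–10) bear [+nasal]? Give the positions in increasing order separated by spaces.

2 3 5 6 9 10

From /n/ at 2 rightward: 3 /n/ is itself a trigger — this domain ends here.
From /n/ at 2 leftward: 1 /x/ transparent; word edge.
From /n/ at 3 rightward: 4 /x/ transparent; 5 /e/ → [+nasal]; 6 /o/ → [+nasal]; 7 /x/ transparent; 8 /f/ blocks.
From /n/ at 3 leftward: 2 /n/ is itself a trigger — this domain ends here.
From /m/ at 10 rightward: word edge.
From /m/ at 10 leftward: 9 /e/ → [+nasal]; 8 /f/ blocks.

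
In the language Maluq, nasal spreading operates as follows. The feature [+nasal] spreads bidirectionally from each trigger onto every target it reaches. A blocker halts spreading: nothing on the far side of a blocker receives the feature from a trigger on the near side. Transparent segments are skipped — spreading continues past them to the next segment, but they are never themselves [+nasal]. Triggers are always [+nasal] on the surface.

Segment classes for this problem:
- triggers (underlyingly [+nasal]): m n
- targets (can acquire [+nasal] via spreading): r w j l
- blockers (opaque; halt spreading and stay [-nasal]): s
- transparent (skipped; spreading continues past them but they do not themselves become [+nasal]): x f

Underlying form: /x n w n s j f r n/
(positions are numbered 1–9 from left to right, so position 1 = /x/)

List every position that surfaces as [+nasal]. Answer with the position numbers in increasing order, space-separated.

2 3 4 6 8 9

From /n/ at 2 rightward: 3 /w/ → [+nasal]; 4 /n/ is itself a trigger — this domain ends here.
From /n/ at 2 leftward: 1 /x/ transparent; word edge.
From /n/ at 4 rightward: 5 /s/ blocks.
From /n/ at 4 leftward: 3 /w/ → [+nasal]; 2 /n/ is itself a trigger — this domain ends here.
From /n/ at 9 rightward: word edge.
From /n/ at 9 leftward: 8 /r/ → [+nasal]; 7 /f/ transparent; 6 /j/ → [+nasal]; 5 /s/ blocks.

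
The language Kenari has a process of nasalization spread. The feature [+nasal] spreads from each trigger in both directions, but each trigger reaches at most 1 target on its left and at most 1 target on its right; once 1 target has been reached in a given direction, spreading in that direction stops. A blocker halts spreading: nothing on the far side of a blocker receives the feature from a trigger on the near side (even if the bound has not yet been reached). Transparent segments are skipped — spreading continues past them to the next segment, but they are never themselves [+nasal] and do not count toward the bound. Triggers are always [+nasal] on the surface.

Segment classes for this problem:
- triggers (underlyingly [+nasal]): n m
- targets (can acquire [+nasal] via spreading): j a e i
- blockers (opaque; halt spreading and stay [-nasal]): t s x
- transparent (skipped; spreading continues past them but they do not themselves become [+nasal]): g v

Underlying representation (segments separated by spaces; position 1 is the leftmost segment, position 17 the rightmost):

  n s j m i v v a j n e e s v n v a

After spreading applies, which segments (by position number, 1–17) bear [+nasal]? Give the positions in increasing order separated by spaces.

1 3 4 5 9 10 11 15 17

From /n/ at 1 rightward: 2 /s/ blocks.
From /n/ at 1 leftward: word edge.
From /m/ at 4 rightward: 5 /i/ → [+nasal]; bound reached.
From /m/ at 4 leftward: 3 /j/ → [+nasal]; bound reached.
From /n/ at 10 rightward: 11 /e/ → [+nasal]; bound reached.
From /n/ at 10 leftward: 9 /j/ → [+nasal]; bound reached.
From /n/ at 15 rightward: 16 /v/ transparent; 17 /a/ → [+nasal]; bound reached.
From /n/ at 15 leftward: 14 /v/ transparent; 13 /s/ blocks.
Targets with no active source: positions 8 12 stay [-nasal].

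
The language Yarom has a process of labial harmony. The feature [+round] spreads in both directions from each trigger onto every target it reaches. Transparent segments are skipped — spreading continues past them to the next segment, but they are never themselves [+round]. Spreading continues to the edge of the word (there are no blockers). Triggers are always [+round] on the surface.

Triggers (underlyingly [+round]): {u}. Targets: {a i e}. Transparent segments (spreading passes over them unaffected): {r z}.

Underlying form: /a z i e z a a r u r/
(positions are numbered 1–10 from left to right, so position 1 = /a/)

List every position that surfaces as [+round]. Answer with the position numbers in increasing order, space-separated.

1 3 4 6 7 9

From /u/ at 9 rightward: 10 /r/ transparent; word edge.
From /u/ at 9 leftward: 8 /r/ transparent; 7 /a/ → [+round]; 6 /a/ → [+round]; 5 /z/ transparent; 4 /e/ → [+round]; 3 /i/ → [+round]; 2 /z/ transparent; 1 /a/ → [+round]; word edge.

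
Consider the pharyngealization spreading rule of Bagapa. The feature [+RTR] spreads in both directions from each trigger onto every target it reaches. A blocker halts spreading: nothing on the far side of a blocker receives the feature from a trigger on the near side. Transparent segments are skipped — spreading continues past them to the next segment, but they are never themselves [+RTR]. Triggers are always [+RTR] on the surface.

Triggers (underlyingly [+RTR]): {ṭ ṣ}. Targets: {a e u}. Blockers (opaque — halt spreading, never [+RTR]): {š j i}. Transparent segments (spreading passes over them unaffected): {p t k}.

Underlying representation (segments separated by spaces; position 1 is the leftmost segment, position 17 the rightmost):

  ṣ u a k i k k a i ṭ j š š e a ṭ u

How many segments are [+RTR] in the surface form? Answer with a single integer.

From /ṣ/ at 1 rightward: 2 /u/ → [+RTR]; 3 /a/ → [+RTR]; 4 /k/ transparent; 5 /i/ blocks.
From /ṣ/ at 1 leftward: word edge.
From /ṭ/ at 10 rightward: 11 /j/ blocks.
From /ṭ/ at 10 leftward: 9 /i/ blocks.
From /ṭ/ at 16 rightward: 17 /u/ → [+RTR]; word edge.
From /ṭ/ at 16 leftward: 15 /a/ → [+RTR]; 14 /e/ → [+RTR]; 13 /š/ blocks.
Target with no active source: position 8 stays [-emphatic].
[+RTR] positions on the surface: 1 2 3 10 14 15 16 17.

8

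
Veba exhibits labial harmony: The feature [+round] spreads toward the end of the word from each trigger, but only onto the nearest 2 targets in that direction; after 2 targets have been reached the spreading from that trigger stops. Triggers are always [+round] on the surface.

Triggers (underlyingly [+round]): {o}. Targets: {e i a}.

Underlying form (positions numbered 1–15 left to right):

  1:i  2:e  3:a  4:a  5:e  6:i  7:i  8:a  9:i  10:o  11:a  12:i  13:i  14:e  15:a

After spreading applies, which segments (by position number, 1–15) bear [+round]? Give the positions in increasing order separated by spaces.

10 11 12

From /o/ at 10 rightward: 11 /a/ → [+round]; 12 /i/ → [+round]; bound reached.
Targets with no active source: positions 1 2 3 4 5 6 7 8 9 13 14 15 stay [-round].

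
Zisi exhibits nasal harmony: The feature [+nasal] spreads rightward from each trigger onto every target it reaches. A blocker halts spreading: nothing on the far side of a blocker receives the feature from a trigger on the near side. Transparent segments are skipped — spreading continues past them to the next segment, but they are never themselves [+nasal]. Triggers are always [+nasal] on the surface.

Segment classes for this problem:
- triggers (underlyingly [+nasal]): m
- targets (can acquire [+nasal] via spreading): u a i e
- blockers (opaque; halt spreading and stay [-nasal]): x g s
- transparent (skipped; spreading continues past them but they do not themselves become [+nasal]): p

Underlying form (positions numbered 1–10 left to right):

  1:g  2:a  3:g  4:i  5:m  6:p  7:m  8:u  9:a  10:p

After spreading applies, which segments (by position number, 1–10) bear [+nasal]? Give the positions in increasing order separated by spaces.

From /m/ at 5 rightward: 6 /p/ transparent; 7 /m/ is itself a trigger — this domain ends here.
From /m/ at 7 rightward: 8 /u/ → [+nasal]; 9 /a/ → [+nasal]; 10 /p/ transparent; word edge.
Targets with no active source: positions 2 4 stay [-nasal].

5 7 8 9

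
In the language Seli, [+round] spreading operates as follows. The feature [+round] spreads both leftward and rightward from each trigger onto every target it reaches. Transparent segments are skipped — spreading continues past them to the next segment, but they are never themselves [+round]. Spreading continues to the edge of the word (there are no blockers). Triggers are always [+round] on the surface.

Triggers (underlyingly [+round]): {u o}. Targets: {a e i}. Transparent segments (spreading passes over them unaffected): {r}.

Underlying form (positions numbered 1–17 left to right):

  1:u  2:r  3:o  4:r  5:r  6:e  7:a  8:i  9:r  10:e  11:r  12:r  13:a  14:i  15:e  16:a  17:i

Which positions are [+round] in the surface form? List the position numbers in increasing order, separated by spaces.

1 3 6 7 8 10 13 14 15 16 17

From /u/ at 1 rightward: 2 /r/ transparent; 3 /o/ is itself a trigger — this domain ends here.
From /u/ at 1 leftward: word edge.
From /o/ at 3 rightward: 4 /r/ transparent; 5 /r/ transparent; 6 /e/ → [+round]; 7 /a/ → [+round]; 8 /i/ → [+round]; 9 /r/ transparent; 10 /e/ → [+round]; 11 /r/ transparent; 12 /r/ transparent; 13 /a/ → [+round]; 14 /i/ → [+round]; 15 /e/ → [+round]; 16 /a/ → [+round]; 17 /i/ → [+round]; word edge.
From /o/ at 3 leftward: 2 /r/ transparent; 1 /u/ is itself a trigger — this domain ends here.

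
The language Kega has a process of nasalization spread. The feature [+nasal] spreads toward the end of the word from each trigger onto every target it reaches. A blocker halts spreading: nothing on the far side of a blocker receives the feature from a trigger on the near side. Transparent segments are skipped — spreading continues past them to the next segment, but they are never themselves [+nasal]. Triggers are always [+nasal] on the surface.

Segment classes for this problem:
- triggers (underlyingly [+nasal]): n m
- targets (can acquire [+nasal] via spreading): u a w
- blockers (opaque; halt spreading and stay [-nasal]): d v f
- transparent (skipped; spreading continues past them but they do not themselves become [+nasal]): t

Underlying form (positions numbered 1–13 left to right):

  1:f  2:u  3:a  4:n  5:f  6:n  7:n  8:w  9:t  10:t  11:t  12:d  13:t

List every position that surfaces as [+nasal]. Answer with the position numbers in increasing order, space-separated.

4 6 7 8

From /n/ at 4 rightward: 5 /f/ blocks.
From /n/ at 6 rightward: 7 /n/ is itself a trigger — this domain ends here.
From /n/ at 7 rightward: 8 /w/ → [+nasal]; 9 /t/ transparent; 10 /t/ transparent; 11 /t/ transparent; 12 /d/ blocks.
Targets with no active source: positions 2 3 stay [-nasal].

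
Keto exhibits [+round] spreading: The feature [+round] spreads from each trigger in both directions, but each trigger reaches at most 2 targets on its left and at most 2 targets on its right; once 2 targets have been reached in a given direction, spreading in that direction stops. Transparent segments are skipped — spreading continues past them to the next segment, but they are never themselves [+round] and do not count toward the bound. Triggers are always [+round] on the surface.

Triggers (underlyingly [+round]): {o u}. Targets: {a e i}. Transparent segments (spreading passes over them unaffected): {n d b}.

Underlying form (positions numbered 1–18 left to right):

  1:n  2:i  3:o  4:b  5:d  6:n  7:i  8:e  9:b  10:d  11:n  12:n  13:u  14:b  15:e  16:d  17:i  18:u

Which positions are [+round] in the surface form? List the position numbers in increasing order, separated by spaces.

2 3 7 8 13 15 17 18

From /o/ at 3 rightward: 4 /b/ transparent; 5 /d/ transparent; 6 /n/ transparent; 7 /i/ → [+round]; 8 /e/ → [+round]; bound reached.
From /o/ at 3 leftward: 2 /i/ → [+round]; 1 /n/ transparent; word edge.
From /u/ at 13 rightward: 14 /b/ transparent; 15 /e/ → [+round]; 16 /d/ transparent; 17 /i/ → [+round]; bound reached.
From /u/ at 13 leftward: 12 /n/ transparent; 11 /n/ transparent; 10 /d/ transparent; 9 /b/ transparent; 8 /e/ → [+round]; 7 /i/ → [+round]; bound reached.
From /u/ at 18 rightward: word edge.
From /u/ at 18 leftward: 17 /i/ → [+round]; 16 /d/ transparent; 15 /e/ → [+round]; bound reached.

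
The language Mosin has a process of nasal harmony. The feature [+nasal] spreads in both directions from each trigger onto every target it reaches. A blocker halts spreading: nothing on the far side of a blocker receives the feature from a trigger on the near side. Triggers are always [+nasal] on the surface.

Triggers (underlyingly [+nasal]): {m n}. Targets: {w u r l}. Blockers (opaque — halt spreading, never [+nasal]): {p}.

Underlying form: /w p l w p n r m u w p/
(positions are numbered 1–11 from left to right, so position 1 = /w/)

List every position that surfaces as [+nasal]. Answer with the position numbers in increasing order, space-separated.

From /n/ at 6 rightward: 7 /r/ → [+nasal]; 8 /m/ is itself a trigger — this domain ends here.
From /n/ at 6 leftward: 5 /p/ blocks.
From /m/ at 8 rightward: 9 /u/ → [+nasal]; 10 /w/ → [+nasal]; 11 /p/ blocks.
From /m/ at 8 leftward: 7 /r/ → [+nasal]; 6 /n/ is itself a trigger — this domain ends here.
Targets with no active source: positions 1 3 4 stay [-nasal].

6 7 8 9 10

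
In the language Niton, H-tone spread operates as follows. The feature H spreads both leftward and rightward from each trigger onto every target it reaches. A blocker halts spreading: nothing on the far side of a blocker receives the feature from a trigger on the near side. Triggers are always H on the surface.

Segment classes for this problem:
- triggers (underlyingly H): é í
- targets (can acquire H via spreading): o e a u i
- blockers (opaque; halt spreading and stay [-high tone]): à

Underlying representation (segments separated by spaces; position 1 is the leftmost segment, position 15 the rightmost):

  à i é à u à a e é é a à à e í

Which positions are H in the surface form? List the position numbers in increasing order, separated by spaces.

2 3 7 8 9 10 11 14 15

From /é/ at 3 rightward: 4 /à/ blocks.
From /é/ at 3 leftward: 2 /i/ → H; 1 /à/ blocks.
From /é/ at 9 rightward: 10 /é/ is itself a trigger — this domain ends here.
From /é/ at 9 leftward: 8 /e/ → H; 7 /a/ → H; 6 /à/ blocks.
From /é/ at 10 rightward: 11 /a/ → H; 12 /à/ blocks.
From /é/ at 10 leftward: 9 /é/ is itself a trigger — this domain ends here.
From /í/ at 15 rightward: word edge.
From /í/ at 15 leftward: 14 /e/ → H; 13 /à/ blocks.
Target with no active source: position 5 stays [-high tone].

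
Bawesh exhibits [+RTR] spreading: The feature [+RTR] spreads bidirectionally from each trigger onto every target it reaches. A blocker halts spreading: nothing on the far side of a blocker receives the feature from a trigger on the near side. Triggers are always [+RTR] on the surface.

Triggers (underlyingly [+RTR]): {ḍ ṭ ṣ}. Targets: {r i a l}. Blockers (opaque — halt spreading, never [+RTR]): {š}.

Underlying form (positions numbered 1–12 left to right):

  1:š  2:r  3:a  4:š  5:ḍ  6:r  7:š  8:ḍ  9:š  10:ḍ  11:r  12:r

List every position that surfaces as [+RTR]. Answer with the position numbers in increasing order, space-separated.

5 6 8 10 11 12

From /ḍ/ at 5 rightward: 6 /r/ → [+RTR]; 7 /š/ blocks.
From /ḍ/ at 5 leftward: 4 /š/ blocks.
From /ḍ/ at 8 rightward: 9 /š/ blocks.
From /ḍ/ at 8 leftward: 7 /š/ blocks.
From /ḍ/ at 10 rightward: 11 /r/ → [+RTR]; 12 /r/ → [+RTR]; word edge.
From /ḍ/ at 10 leftward: 9 /š/ blocks.
Targets with no active source: positions 2 3 stay [-emphatic].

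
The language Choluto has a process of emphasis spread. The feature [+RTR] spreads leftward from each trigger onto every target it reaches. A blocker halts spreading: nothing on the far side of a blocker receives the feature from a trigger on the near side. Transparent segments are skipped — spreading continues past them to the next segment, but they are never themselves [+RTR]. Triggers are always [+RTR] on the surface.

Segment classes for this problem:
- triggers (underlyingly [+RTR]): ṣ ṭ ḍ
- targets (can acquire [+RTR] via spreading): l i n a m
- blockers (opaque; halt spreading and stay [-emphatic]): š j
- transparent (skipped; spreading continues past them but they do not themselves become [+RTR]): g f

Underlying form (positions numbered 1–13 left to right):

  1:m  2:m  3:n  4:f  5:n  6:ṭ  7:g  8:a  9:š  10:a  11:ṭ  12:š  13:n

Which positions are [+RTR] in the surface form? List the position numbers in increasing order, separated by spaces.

From /ṭ/ at 6 leftward: 5 /n/ → [+RTR]; 4 /f/ transparent; 3 /n/ → [+RTR]; 2 /m/ → [+RTR]; 1 /m/ → [+RTR]; word edge.
From /ṭ/ at 11 leftward: 10 /a/ → [+RTR]; 9 /š/ blocks.
Targets with no active source: positions 8 13 stay [-emphatic].

1 2 3 5 6 10 11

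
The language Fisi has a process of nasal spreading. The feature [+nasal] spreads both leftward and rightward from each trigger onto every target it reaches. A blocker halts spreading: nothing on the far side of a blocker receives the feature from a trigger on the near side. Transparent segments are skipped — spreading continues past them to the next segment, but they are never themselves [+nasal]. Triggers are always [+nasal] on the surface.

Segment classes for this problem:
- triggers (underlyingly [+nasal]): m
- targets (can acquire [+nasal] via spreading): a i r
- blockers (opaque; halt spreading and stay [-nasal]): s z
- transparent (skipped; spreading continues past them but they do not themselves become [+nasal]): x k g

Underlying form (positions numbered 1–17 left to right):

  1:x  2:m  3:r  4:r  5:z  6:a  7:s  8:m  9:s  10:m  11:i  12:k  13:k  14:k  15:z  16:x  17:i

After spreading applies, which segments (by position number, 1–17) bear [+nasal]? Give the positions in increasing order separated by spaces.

From /m/ at 2 rightward: 3 /r/ → [+nasal]; 4 /r/ → [+nasal]; 5 /z/ blocks.
From /m/ at 2 leftward: 1 /x/ transparent; word edge.
From /m/ at 8 rightward: 9 /s/ blocks.
From /m/ at 8 leftward: 7 /s/ blocks.
From /m/ at 10 rightward: 11 /i/ → [+nasal]; 12 /k/ transparent; 13 /k/ transparent; 14 /k/ transparent; 15 /z/ blocks.
From /m/ at 10 leftward: 9 /s/ blocks.
Targets with no active source: positions 6 17 stay [-nasal].

2 3 4 8 10 11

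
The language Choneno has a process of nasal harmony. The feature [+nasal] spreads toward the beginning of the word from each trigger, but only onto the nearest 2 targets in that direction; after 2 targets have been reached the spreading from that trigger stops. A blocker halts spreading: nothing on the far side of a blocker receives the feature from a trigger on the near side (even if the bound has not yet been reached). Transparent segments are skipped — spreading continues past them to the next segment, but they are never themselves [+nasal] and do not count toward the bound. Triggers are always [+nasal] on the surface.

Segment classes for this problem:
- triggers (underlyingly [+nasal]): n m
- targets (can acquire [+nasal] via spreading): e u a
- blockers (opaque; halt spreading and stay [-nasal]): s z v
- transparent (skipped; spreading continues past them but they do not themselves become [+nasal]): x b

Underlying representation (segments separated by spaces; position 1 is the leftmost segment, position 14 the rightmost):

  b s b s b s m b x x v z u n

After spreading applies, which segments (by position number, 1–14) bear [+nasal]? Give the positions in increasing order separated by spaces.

7 13 14

From /m/ at 7 leftward: 6 /s/ blocks.
From /n/ at 14 leftward: 13 /u/ → [+nasal]; 12 /z/ blocks.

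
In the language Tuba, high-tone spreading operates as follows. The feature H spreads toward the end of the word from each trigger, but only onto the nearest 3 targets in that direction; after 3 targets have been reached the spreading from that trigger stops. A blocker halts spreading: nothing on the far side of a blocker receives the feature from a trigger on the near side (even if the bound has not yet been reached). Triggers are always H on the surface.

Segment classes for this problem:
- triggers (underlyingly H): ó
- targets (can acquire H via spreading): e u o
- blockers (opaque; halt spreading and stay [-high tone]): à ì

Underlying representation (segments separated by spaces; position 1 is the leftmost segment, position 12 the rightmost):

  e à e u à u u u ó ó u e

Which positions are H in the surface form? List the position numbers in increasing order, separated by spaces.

9 10 11 12

From /ó/ at 9 rightward: 10 /ó/ is itself a trigger — this domain ends here.
From /ó/ at 10 rightward: 11 /u/ → H; 12 /e/ → H; word edge.
Targets with no active source: positions 1 3 4 6 7 8 stay [-high tone].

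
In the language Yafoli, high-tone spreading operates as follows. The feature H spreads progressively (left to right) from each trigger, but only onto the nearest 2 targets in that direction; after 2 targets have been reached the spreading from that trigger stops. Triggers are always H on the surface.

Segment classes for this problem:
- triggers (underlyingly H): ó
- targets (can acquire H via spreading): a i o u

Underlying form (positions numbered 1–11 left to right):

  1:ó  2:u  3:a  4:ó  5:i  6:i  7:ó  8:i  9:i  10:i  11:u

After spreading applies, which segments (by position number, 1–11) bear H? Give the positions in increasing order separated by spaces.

1 2 3 4 5 6 7 8 9

From /ó/ at 1 rightward: 2 /u/ → H; 3 /a/ → H; bound reached.
From /ó/ at 4 rightward: 5 /i/ → H; 6 /i/ → H; bound reached.
From /ó/ at 7 rightward: 8 /i/ → H; 9 /i/ → H; bound reached.
Targets with no active source: positions 10 11 stay [-high tone].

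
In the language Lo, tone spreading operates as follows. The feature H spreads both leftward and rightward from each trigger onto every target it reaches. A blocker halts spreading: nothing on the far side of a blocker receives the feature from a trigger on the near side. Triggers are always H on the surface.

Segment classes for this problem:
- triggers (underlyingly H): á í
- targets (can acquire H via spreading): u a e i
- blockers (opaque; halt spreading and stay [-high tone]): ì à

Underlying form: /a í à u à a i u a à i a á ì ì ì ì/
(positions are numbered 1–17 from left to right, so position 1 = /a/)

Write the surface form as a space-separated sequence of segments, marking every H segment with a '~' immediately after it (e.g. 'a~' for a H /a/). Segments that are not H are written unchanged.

a~ í~ à u à a i u a à i~ a~ á~ ì ì ì ì

From /í/ at 2 rightward: 3 /à/ blocks.
From /í/ at 2 leftward: 1 /a/ → H; word edge.
From /á/ at 13 rightward: 14 /ì/ blocks.
From /á/ at 13 leftward: 12 /a/ → H; 11 /i/ → H; 10 /à/ blocks.
Targets with no active source: positions 4 6 7 8 9 stay [-high tone].
H positions on the surface: 1 2 11 12 13.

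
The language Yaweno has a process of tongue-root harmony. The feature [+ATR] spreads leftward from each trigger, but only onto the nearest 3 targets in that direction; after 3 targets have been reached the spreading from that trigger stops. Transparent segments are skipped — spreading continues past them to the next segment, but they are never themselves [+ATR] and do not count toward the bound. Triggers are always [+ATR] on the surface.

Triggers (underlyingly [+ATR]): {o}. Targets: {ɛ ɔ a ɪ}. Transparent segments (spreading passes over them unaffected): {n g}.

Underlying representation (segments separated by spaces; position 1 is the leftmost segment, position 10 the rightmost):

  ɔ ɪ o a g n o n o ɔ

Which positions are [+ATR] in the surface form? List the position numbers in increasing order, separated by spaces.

1 2 3 4 7 9

From /o/ at 3 leftward: 2 /ɪ/ → [+ATR]; 1 /ɔ/ → [+ATR]; word edge.
From /o/ at 7 leftward: 6 /n/ transparent; 5 /g/ transparent; 4 /a/ → [+ATR]; 3 /o/ is itself a trigger — this domain ends here.
From /o/ at 9 leftward: 8 /n/ transparent; 7 /o/ is itself a trigger — this domain ends here.
Target with no active source: position 10 stays [-ATR].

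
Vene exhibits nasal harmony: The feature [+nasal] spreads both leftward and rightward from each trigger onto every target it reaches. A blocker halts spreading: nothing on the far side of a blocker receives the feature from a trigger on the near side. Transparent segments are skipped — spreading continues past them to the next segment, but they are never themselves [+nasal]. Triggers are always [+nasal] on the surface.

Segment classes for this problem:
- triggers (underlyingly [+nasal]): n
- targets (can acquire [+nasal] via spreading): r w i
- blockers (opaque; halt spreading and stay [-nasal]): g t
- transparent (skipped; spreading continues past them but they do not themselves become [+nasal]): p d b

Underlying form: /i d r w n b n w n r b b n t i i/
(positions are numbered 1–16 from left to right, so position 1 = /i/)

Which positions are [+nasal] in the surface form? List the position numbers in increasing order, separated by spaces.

From /n/ at 5 rightward: 6 /b/ transparent; 7 /n/ is itself a trigger — this domain ends here.
From /n/ at 5 leftward: 4 /w/ → [+nasal]; 3 /r/ → [+nasal]; 2 /d/ transparent; 1 /i/ → [+nasal]; word edge.
From /n/ at 7 rightward: 8 /w/ → [+nasal]; 9 /n/ is itself a trigger — this domain ends here.
From /n/ at 7 leftward: 6 /b/ transparent; 5 /n/ is itself a trigger — this domain ends here.
From /n/ at 9 rightward: 10 /r/ → [+nasal]; 11 /b/ transparent; 12 /b/ transparent; 13 /n/ is itself a trigger — this domain ends here.
From /n/ at 9 leftward: 8 /w/ → [+nasal]; 7 /n/ is itself a trigger — this domain ends here.
From /n/ at 13 rightward: 14 /t/ blocks.
From /n/ at 13 leftward: 12 /b/ transparent; 11 /b/ transparent; 10 /r/ → [+nasal]; 9 /n/ is itself a trigger — this domain ends here.
Targets with no active source: positions 15 16 stay [-nasal].

1 3 4 5 7 8 9 10 13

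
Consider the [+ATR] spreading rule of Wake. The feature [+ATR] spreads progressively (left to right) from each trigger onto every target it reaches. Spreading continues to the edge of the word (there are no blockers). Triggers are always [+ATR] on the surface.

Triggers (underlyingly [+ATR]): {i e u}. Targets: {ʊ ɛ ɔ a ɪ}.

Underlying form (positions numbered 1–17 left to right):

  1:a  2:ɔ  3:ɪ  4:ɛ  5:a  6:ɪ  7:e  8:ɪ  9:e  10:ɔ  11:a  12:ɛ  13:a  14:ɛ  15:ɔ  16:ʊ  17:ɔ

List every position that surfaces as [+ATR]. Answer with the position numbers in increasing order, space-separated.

From /e/ at 7 rightward: 8 /ɪ/ → [+ATR]; 9 /e/ is itself a trigger — this domain ends here.
From /e/ at 9 rightward: 10 /ɔ/ → [+ATR]; 11 /a/ → [+ATR]; 12 /ɛ/ → [+ATR]; 13 /a/ → [+ATR]; 14 /ɛ/ → [+ATR]; 15 /ɔ/ → [+ATR]; 16 /ʊ/ → [+ATR]; 17 /ɔ/ → [+ATR]; word edge.
Targets with no active source: positions 1 2 3 4 5 6 stay [-ATR].

7 8 9 10 11 12 13 14 15 16 17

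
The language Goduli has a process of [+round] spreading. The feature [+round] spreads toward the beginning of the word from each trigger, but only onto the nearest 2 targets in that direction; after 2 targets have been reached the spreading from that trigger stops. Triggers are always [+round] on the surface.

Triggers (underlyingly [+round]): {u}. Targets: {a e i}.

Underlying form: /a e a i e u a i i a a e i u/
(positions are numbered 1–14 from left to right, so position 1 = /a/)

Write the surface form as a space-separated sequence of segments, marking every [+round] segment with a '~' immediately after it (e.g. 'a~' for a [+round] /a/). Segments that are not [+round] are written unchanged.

a e a i~ e~ u~ a i i a a e~ i~ u~

From /u/ at 6 leftward: 5 /e/ → [+round]; 4 /i/ → [+round]; bound reached.
From /u/ at 14 leftward: 13 /i/ → [+round]; 12 /e/ → [+round]; bound reached.
Targets with no active source: positions 1 2 3 7 8 9 10 11 stay [-round].
[+round] positions on the surface: 4 5 6 12 13 14.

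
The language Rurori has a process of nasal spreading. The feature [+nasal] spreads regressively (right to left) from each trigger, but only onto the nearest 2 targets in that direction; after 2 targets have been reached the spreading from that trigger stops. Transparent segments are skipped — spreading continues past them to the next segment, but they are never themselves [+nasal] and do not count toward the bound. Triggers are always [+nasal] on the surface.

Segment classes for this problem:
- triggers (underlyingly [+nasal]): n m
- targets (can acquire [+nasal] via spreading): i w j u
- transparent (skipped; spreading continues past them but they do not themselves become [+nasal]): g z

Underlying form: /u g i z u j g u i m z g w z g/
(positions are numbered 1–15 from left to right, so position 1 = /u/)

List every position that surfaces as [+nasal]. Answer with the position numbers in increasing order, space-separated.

From /m/ at 10 leftward: 9 /i/ → [+nasal]; 8 /u/ → [+nasal]; bound reached.
Targets with no active source: positions 1 3 5 6 13 stay [-nasal].

8 9 10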